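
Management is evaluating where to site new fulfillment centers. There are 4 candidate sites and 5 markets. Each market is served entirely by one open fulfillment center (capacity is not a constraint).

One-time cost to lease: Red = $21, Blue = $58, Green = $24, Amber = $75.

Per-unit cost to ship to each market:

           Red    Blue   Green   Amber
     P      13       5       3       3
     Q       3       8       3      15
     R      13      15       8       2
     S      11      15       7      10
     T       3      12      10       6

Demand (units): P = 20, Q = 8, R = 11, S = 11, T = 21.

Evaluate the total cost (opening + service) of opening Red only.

Total cost: 632

Each market is assigned to its cheapest site among the open ones.
{Red}: P→Red 13·20=260, Q→Red 3·8=24, R→Red 13·11=143, S→Red 11·11=121, T→Red 3·21=63. Service 611; fixed 21; total 632.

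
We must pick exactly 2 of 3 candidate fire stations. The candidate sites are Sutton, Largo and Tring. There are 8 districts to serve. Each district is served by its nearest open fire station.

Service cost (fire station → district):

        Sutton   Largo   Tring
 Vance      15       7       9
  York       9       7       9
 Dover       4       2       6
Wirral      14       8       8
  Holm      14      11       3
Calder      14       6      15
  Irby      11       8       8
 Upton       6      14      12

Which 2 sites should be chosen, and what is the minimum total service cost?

With exactly 2 open, each district uses its cheapest among the chosen.
{Largo, Tring}: Vance→Largo 7, York→Largo 7, Dover→Largo 2, Wirral→Largo 8, Holm→Tring 3, Calder→Largo 6, Irby→Largo 8, Upton→Tring 12. Service cost 53.
{Sutton, Largo}: service cost 55
{Sutton, Tring}: service cost 61
Among all 3 size-2 choices, {Largo, Tring} is lowest.

Choose Largo and Tring; total service cost 53.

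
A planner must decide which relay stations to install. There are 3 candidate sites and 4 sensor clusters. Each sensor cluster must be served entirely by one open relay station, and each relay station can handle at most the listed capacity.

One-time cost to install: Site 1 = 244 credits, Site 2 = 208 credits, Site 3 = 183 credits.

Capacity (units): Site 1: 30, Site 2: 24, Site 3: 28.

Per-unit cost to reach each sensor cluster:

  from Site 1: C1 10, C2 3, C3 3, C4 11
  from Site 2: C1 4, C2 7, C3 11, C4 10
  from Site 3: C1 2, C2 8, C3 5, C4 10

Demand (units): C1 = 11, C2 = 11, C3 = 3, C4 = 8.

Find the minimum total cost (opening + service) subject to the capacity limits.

Minimum total cost: 571

Open {Site 1, Site 3}: C1→Site 3 2·11=22, C2→Site 1 3·11=33, C3→Site 1 3·3=9, C4→Site 3 10·8=80.
Loads: Site 1 carries 14/30, Site 3 carries 19/28. Service 144; fixed 427; total 571.
Next best feasible plan costs 577.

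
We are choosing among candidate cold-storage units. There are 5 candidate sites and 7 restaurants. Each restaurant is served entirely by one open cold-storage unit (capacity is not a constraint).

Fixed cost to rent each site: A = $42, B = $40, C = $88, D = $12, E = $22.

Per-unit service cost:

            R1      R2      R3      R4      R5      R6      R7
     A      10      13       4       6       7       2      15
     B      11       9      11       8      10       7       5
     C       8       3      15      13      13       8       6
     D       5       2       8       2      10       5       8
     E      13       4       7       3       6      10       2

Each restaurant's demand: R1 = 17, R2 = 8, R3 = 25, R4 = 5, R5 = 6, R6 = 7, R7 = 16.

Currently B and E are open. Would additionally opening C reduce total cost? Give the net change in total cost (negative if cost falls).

Current service cost with {B, E}: 526.
Adding C: each restaurant re-picks its cheapest; new service cost 467, saving 59.
Extra fixed cost: 88. Net change = 88 − 59 = 29.
(Totals: 588 → 617.)

No — net change +29 (cost rises by 29).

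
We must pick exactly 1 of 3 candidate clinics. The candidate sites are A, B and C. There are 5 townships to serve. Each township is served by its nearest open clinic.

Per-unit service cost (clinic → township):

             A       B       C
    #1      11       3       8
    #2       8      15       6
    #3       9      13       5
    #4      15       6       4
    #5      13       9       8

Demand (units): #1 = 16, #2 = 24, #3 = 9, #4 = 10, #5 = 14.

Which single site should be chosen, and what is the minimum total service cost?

With exactly 1 open, each township uses its cheapest among the chosen.
{C}: #1→C 8·16=128, #2→C 6·24=144, #3→C 5·9=45, #4→C 4·10=40, #5→C 8·14=112. Service cost 469.
{B}: service cost 711
{A}: service cost 781
Among all 3 size-1 choices, {C} is lowest.

Choose C only; total service cost 469.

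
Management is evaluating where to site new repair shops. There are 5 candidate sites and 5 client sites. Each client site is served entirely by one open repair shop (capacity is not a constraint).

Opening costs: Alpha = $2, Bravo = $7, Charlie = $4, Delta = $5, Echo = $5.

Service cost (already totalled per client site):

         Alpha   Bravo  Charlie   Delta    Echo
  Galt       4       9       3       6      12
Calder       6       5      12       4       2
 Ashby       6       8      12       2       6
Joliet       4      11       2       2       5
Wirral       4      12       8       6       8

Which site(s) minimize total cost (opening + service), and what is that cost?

Open Alpha and Delta; minimum total cost 23.

For any fixed open set, each client site goes to its cheapest open site; total = fixed + service.
{Alpha, Delta}: Galt→Alpha 4, Calder→Delta 4, Ashby→Delta 2, Joliet→Delta 2, Wirral→Alpha 4. Service 16; fixed 7; total 23.
{Delta}: Galt→Delta 6, Calder→Delta 4, Ashby→Delta 2, Joliet→Delta 2, Wirral→Delta 6. Service 20; fixed 5; total 25.
{Alpha}: service 24 + fixed 2 = 26
{Alpha, Bravo, Charlie, Delta, Echo}: service 13 + fixed 23 = 36
No other subset beats 23.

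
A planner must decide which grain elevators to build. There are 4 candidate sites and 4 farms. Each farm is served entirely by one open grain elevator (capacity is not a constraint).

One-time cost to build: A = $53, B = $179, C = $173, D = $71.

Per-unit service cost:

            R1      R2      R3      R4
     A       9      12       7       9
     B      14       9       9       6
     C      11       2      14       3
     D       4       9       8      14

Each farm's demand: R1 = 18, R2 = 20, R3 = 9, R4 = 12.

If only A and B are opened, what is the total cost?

Total cost: 709

Each farm is assigned to its cheapest site among the open ones.
{A, B}: R1→A 9·18=162, R2→B 9·20=180, R3→A 7·9=63, R4→B 6·12=72. Service 477; fixed 232; total 709.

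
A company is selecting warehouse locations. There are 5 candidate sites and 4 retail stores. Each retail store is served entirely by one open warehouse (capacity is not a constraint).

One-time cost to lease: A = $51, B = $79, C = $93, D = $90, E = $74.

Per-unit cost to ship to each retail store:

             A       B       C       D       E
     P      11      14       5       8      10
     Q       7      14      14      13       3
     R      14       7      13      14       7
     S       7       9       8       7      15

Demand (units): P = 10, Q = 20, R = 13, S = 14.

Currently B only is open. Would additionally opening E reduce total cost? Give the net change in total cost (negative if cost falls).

Yes — net change −186 (cost falls by 186).

Current service cost with {B}: 637.
Adding E: each retail store re-picks its cheapest; new service cost 377, saving 260.
Extra fixed cost: 74. Net change = 74 − 260 = -186.
(Totals: 716 → 530.)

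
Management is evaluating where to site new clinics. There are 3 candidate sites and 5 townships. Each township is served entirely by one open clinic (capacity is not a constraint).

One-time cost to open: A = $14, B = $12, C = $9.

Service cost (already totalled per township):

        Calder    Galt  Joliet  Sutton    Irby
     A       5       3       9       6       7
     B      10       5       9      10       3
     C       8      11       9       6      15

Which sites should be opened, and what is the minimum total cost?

Open A only; minimum total cost 44.

For any fixed open set, each township goes to its cheapest open site; total = fixed + service.
{A}: Calder→A 5, Galt→A 3, Joliet→A 9, Sutton→A 6, Irby→A 7. Service 30; fixed 14; total 44.
{B}: service 37 + fixed 12 = 49
{A, B}: Calder→A 5, Galt→A 3, Joliet→A 9, Sutton→A 6, Irby→B 3. Service 26; fixed 26; total 52.
{A, B, C}: service 26 + fixed 35 = 61
(All 7 nonempty subsets were checked; A only is lowest.)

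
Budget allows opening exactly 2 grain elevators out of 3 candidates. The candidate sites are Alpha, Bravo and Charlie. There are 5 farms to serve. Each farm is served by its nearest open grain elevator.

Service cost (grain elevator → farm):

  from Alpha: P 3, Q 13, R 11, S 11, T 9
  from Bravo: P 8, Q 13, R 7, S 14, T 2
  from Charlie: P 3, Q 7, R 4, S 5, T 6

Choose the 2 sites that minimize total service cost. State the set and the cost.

With exactly 2 open, each farm uses its cheapest among the chosen.
{Bravo, Charlie}: P→Charlie 3, Q→Charlie 7, R→Charlie 4, S→Charlie 5, T→Bravo 2. Service cost 21.
{Alpha, Charlie}: service cost 25
{Alpha, Bravo}: service cost 36
Among all 3 size-2 choices, {Bravo, Charlie} is lowest.

Choose Bravo and Charlie; total service cost 21.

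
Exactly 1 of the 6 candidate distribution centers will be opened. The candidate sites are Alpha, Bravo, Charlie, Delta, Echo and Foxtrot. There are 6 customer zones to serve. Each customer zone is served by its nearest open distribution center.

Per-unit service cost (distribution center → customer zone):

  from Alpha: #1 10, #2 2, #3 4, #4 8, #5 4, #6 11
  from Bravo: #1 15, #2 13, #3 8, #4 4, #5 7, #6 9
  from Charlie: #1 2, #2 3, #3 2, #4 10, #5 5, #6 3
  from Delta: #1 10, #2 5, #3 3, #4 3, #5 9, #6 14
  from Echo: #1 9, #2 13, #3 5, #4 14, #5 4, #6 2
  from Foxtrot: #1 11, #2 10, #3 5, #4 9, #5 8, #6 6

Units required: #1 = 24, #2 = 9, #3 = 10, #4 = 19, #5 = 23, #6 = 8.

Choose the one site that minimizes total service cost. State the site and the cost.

Choose Charlie only; total service cost 424.

With exactly 1 open, each customer zone uses its cheapest among the chosen.
{Charlie}: #1→Charlie 2·24=48, #2→Charlie 3·9=27, #3→Charlie 2·10=20, #4→Charlie 10·19=190, #5→Charlie 5·23=115, #6→Charlie 3·8=24. Service cost 424.
{Alpha}: service cost 630
{Delta}: service cost 691
Among all 6 size-1 choices, {Charlie} is lowest.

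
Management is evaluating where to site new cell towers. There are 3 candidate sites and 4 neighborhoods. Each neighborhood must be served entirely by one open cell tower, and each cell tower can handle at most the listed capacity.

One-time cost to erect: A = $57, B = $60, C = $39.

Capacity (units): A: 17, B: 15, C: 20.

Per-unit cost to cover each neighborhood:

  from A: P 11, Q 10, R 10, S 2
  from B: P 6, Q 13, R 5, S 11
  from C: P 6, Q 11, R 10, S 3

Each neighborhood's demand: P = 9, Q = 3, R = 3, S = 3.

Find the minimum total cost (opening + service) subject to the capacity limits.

Open {C}: P→C 6·9=54, Q→C 11·3=33, R→C 10·3=30, S→C 3·3=9.
Loads: C carries 18/20. Service 126; fixed 39; total 165.
Next best feasible plan costs 210.

Minimum total cost: 165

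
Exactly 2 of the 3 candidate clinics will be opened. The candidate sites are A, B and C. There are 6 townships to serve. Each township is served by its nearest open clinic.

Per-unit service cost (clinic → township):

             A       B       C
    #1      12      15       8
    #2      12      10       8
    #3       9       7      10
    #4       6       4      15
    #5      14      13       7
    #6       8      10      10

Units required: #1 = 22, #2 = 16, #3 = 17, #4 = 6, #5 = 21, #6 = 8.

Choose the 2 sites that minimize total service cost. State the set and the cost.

Choose B and C; total service cost 674.

With exactly 2 open, each township uses its cheapest among the chosen.
{B, C}: #1→C 8·22=176, #2→C 8·16=128, #3→B 7·17=119, #4→B 4·6=24, #5→C 7·21=147, #6→B 10·8=80. Service cost 674.
{A, C}: service cost 704
{A, B}: service cost 904
Among all 3 size-2 choices, {B, C} is lowest.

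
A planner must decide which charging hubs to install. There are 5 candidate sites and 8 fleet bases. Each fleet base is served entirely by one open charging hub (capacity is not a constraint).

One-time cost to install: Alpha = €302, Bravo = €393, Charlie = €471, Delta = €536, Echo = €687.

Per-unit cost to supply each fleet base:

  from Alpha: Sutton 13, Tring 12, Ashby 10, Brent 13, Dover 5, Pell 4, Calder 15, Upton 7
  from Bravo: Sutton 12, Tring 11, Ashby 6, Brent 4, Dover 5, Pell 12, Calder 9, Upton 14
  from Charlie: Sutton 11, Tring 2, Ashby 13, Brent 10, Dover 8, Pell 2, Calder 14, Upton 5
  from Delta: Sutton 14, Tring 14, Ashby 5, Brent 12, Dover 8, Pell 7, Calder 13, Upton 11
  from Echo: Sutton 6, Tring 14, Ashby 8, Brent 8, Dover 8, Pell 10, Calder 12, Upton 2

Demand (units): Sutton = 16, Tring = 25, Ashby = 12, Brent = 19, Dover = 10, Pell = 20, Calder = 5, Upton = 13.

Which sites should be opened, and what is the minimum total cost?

For any fixed open set, each fleet base goes to its cheapest open site; total = fixed + service.
{Charlie}: Sutton→Charlie 11·16=176, Tring→Charlie 2·25=50, Ashby→Charlie 13·12=156, Brent→Charlie 10·19=190, Dover→Charlie 8·10=80, Pell→Charlie 2·20=40, Calder→Charlie 14·5=70, Upton→Charlie 5·13=65. Service 827; fixed 471; total 1298.
{Bravo, Charlie}: Sutton→Charlie 11·16=176, Tring→Charlie 2·25=50, Ashby→Bravo 6·12=72, Brent→Bravo 4·19=76, Dover→Bravo 5·10=50, Pell→Charlie 2·20=40, Calder→Bravo 9·5=45, Upton→Charlie 5·13=65. Service 574; fixed 864; total 1438.
{Alpha}: service 1171 + fixed 302 = 1473
{Alpha, Bravo, Charlie, Delta, Echo}: service 443 + fixed 2389 = 2832
No other subset beats 1298.

Open Charlie only; minimum total cost 1298.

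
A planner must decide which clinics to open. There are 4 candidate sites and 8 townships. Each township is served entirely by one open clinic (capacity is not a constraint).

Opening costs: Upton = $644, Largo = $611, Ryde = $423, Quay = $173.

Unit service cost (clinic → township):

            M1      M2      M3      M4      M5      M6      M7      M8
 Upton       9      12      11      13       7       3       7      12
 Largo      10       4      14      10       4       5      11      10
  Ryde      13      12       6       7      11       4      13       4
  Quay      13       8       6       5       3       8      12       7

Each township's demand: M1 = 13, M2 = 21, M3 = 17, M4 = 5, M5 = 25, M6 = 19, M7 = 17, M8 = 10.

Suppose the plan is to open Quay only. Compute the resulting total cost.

Each township is assigned to its cheapest site among the open ones.
{Quay}: M1→Quay 13·13=169, M2→Quay 8·21=168, M3→Quay 6·17=102, M4→Quay 5·5=25, M5→Quay 3·25=75, M6→Quay 8·19=152, M7→Quay 12·17=204, M8→Quay 7·10=70. Service 965; fixed 173; total 1138.

Total cost: 1138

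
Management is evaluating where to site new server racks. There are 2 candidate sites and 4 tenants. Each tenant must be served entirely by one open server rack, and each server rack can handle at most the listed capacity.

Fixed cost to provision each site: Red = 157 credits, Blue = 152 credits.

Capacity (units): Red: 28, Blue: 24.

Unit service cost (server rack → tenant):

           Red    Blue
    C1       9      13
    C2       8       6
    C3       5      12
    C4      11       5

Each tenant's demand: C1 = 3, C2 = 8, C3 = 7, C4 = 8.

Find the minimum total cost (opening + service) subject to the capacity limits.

Minimum total cost: 371

Open {Red}: C1→Red 9·3=27, C2→Red 8·8=64, C3→Red 5·7=35, C4→Red 11·8=88.
Loads: Red carries 26/28. Service 214; fixed 157; total 371.
Next best feasible plan costs 459.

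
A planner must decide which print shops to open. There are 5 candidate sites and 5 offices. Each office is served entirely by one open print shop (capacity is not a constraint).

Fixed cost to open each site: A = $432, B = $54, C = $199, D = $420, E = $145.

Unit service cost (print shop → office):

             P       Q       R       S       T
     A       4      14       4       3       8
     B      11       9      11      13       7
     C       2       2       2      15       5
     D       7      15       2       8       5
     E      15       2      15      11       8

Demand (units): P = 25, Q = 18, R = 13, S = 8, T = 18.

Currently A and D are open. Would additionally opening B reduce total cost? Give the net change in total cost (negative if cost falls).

Current service cost with {A, D}: 492.
Adding B: each office re-picks its cheapest; new service cost 402, saving 90.
Extra fixed cost: 54. Net change = 54 − 90 = -36.
(Totals: 1344 → 1308.)

Yes — net change −36 (cost falls by 36).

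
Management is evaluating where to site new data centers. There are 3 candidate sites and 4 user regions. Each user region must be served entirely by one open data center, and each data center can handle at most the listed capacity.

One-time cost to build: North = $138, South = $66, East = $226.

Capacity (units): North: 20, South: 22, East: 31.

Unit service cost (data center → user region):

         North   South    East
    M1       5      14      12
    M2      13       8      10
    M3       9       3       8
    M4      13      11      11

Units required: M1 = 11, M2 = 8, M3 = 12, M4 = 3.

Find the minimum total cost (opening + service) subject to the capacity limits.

Open {North, South}: M1→North 5·11=55, M2→South 8·8=64, M3→South 3·12=36, M4→North 13·3=39.
Loads: North carries 14/20, South carries 20/22. Service 194; fixed 204; total 398.
Next best feasible plan costs 432.

Minimum total cost: 398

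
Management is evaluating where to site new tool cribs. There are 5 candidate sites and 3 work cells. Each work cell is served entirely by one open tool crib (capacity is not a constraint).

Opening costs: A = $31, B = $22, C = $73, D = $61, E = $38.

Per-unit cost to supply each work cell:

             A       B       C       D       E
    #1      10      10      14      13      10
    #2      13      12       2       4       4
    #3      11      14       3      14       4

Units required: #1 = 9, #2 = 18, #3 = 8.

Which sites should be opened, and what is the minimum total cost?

For any fixed open set, each work cell goes to its cheapest open site; total = fixed + service.
{E}: #1→E 10·9=90, #2→E 4·18=72, #3→E 4·8=32. Service 194; fixed 38; total 232.
{B, C}: service 150 + fixed 95 = 245
{A, C}: #1→A 10·9=90, #2→C 2·18=36, #3→C 3·8=24. Service 150; fixed 104; total 254.
{A, B, C, D, E}: service 150 + fixed 225 = 375
No other subset beats 232.

Open E only; minimum total cost 232.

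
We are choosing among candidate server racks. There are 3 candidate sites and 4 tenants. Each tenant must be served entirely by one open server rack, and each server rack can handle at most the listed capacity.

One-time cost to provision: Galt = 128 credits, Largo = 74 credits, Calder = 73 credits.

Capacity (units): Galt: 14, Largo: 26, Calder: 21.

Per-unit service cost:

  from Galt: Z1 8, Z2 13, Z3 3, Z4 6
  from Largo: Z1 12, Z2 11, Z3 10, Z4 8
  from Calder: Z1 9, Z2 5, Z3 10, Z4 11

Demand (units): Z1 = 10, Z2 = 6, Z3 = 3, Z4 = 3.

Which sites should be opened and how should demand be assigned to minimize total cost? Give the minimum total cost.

Open {Largo}: Z1→Largo 12·10=120, Z2→Largo 11·6=66, Z3→Largo 10·3=30, Z4→Largo 8·3=24.
Loads: Largo carries 22/26. Service 240; fixed 74; total 314.
Next best feasible plan costs 321.

Minimum total cost: 314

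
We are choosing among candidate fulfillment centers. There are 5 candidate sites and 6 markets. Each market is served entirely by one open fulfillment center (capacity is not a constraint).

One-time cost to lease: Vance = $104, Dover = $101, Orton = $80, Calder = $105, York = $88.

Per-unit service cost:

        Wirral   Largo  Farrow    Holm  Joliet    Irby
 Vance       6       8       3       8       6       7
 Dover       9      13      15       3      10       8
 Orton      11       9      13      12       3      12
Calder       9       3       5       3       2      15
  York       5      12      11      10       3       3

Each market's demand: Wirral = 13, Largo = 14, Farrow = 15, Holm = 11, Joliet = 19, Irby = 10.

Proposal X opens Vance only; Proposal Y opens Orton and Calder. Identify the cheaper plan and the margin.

Proposal X: {Vance}: Wirral→Vance 6·13=78, Largo→Vance 8·14=112, Farrow→Vance 3·15=45, Holm→Vance 8·11=88, Joliet→Vance 6·19=114, Irby→Vance 7·10=70. Service 507; fixed 104; total 611.
Proposal Y: {Orton, Calder}: Wirral→Calder 9·13=117, Largo→Calder 3·14=42, Farrow→Calder 5·15=75, Holm→Calder 3·11=33, Joliet→Calder 2·19=38, Irby→Orton 12·10=120. Service 425; fixed 185; total 610.
Difference: |611 − 610| = 1.

Proposal Y is cheaper by 1.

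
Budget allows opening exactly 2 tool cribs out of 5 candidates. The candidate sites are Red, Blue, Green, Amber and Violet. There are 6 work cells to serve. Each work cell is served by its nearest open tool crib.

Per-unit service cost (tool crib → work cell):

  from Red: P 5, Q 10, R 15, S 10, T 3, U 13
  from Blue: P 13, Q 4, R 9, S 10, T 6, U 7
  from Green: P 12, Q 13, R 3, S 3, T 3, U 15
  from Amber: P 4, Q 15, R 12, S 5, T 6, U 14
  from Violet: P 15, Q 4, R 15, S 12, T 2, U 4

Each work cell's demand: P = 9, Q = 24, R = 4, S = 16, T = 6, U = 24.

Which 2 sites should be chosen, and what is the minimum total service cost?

With exactly 2 open, each work cell uses its cheapest among the chosen.
{Amber, Violet}: P→Amber 4·9=36, Q→Violet 4·24=96, R→Amber 12·4=48, S→Amber 5·16=80, T→Violet 2·6=12, U→Violet 4·24=96. Service cost 368.
{Green, Violet}: service cost 372
{Blue, Green}: service cost 450
Among all 10 size-2 choices, {Amber, Violet} is lowest.

Choose Amber and Violet; total service cost 368.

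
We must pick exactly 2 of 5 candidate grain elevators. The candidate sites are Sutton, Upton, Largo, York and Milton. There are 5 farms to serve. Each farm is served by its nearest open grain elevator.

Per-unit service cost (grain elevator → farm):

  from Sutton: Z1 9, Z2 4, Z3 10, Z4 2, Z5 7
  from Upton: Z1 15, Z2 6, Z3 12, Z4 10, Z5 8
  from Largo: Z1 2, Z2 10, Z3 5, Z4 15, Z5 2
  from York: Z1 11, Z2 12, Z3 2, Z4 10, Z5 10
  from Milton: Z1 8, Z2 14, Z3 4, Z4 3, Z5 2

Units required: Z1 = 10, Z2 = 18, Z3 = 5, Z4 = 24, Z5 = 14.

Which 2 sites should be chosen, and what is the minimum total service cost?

With exactly 2 open, each farm uses its cheapest among the chosen.
{Sutton, Largo}: Z1→Largo 2·10=20, Z2→Sutton 4·18=72, Z3→Largo 5·5=25, Z4→Sutton 2·24=48, Z5→Largo 2·14=28. Service cost 193.
{Sutton, Milton}: service cost 248
{Upton, Milton}: service cost 308
Among all 10 size-2 choices, {Sutton, Largo} is lowest.

Choose Sutton and Largo; total service cost 193.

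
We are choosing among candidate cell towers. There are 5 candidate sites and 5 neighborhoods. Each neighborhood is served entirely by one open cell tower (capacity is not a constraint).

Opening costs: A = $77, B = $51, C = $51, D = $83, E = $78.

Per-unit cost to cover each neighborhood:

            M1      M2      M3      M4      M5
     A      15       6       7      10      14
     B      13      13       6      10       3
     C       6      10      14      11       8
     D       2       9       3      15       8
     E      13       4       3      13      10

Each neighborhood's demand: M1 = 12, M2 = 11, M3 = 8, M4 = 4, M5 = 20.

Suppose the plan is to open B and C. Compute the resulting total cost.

Each neighborhood is assigned to its cheapest site among the open ones.
{B, C}: M1→C 6·12=72, M2→C 10·11=110, M3→B 6·8=48, M4→B 10·4=40, M5→B 3·20=60. Service 330; fixed 102; total 432.

Total cost: 432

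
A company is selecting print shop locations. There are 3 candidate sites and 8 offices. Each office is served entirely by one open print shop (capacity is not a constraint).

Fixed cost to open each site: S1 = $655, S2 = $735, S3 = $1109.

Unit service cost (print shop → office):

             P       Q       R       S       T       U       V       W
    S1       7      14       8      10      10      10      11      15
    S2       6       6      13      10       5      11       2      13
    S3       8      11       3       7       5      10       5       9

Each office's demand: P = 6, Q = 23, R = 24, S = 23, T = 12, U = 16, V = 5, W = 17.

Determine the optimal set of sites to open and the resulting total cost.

For any fixed open set, each office goes to its cheapest open site; total = fixed + service.
{S2}: P→S2 6·6=36, Q→S2 6·23=138, R→S2 13·24=312, S→S2 10·23=230, T→S2 5·12=60, U→S2 11·16=176, V→S2 2·5=10, W→S2 13·17=221. Service 1183; fixed 735; total 1918.
{S1}: service 1376 + fixed 655 = 2031
{S3}: service 932 + fixed 1109 = 2041
{S1, S2, S3}: P→S2 6·6=36, Q→S2 6·23=138, R→S3 3·24=72, S→S3 7·23=161, T→S2 5·12=60, U→S1 10·16=160, V→S2 2·5=10, W→S3 9·17=153. Service 790; fixed 2499; total 3289.
No other subset beats 1918.

Open S2 only; minimum total cost 1918.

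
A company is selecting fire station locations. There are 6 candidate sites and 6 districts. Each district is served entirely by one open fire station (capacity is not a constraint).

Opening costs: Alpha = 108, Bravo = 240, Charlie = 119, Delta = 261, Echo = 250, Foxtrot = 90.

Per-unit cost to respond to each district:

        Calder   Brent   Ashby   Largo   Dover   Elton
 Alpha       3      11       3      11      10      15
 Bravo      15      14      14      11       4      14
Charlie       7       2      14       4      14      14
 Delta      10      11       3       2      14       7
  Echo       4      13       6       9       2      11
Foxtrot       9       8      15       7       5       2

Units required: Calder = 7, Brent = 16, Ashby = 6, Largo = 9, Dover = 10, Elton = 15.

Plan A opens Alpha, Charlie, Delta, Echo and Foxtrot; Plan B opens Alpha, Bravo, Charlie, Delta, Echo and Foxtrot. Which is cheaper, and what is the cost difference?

Plan A is cheaper by 240.

Plan A: {Alpha, Charlie, Delta, Echo, Foxtrot}: Calder→Alpha 3·7=21, Brent→Charlie 2·16=32, Ashby→Alpha 3·6=18, Largo→Delta 2·9=18, Dover→Echo 2·10=20, Elton→Foxtrot 2·15=30. Service 139; fixed 828; total 967.
Plan B: {Alpha, Bravo, Charlie, Delta, Echo, Foxtrot}: Calder→Alpha 3·7=21, Brent→Charlie 2·16=32, Ashby→Alpha 3·6=18, Largo→Delta 2·9=18, Dover→Echo 2·10=20, Elton→Foxtrot 2·15=30. Service 139; fixed 1068; total 1207.
Difference: |967 − 1207| = 240.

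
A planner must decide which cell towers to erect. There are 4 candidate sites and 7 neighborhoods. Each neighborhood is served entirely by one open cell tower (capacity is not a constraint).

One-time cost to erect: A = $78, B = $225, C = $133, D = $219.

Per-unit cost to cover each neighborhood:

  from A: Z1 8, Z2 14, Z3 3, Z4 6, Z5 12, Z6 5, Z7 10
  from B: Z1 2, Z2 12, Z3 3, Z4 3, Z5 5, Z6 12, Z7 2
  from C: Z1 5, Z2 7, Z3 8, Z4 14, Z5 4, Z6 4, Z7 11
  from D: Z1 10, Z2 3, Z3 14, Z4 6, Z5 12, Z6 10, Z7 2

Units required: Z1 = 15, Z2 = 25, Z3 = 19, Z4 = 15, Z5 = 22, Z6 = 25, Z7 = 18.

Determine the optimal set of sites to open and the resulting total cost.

For any fixed open set, each neighborhood goes to its cheapest open site; total = fixed + service.
{B, C}: Z1→B 2·15=30, Z2→C 7·25=175, Z3→B 3·19=57, Z4→B 3·15=45, Z5→C 4·22=88, Z6→C 4·25=100, Z7→B 2·18=36. Service 531; fixed 358; total 889.
{A, C, D}: Z1→C 5·15=75, Z2→D 3·25=75, Z3→A 3·19=57, Z4→A 6·15=90, Z5→C 4·22=88, Z6→C 4·25=100, Z7→D 2·18=36. Service 521; fixed 430; total 951.
{A, B, C}: service 531 + fixed 436 = 967
{A, B, C, D}: service 431 + fixed 655 = 1086
No other subset beats 889.

Open B and C; minimum total cost 889.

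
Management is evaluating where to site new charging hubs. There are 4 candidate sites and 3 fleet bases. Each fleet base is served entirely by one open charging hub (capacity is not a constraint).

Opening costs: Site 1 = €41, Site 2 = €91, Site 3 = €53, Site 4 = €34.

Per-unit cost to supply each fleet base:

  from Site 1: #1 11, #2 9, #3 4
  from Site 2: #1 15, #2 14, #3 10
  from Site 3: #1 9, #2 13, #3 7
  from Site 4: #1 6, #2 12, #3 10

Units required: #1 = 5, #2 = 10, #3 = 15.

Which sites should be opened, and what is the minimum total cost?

Open Site 1 only; minimum total cost 246.

For any fixed open set, each fleet base goes to its cheapest open site; total = fixed + service.
{Site 1}: #1→Site 1 11·5=55, #2→Site 1 9·10=90, #3→Site 1 4·15=60. Service 205; fixed 41; total 246.
{Site 1, Site 4}: #1→Site 4 6·5=30, #2→Site 1 9·10=90, #3→Site 1 4·15=60. Service 180; fixed 75; total 255.
{Site 1, Site 3}: #1→Site 3 9·5=45, #2→Site 1 9·10=90, #3→Site 1 4·15=60. Service 195; fixed 94; total 289.
{Site 1, Site 2, Site 3, Site 4}: service 180 + fixed 219 = 399
No other subset beats 246.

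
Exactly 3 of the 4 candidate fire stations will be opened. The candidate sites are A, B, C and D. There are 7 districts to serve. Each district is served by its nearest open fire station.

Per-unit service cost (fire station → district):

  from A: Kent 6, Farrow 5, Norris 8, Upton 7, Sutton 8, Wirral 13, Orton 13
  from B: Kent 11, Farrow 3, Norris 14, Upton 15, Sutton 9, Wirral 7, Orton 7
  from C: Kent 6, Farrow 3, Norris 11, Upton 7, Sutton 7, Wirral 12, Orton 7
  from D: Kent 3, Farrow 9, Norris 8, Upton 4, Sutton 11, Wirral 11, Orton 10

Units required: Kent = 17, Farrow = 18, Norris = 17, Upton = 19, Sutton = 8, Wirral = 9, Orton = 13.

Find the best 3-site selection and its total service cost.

With exactly 3 open, each district uses its cheapest among the chosen.
{B, C, D}: Kent→D 3·17=51, Farrow→B 3·18=54, Norris→D 8·17=136, Upton→D 4·19=76, Sutton→C 7·8=56, Wirral→B 7·9=63, Orton→B 7·13=91. Service cost 527.
{A, B, D}: service cost 535
{A, C, D}: service cost 563
Among all 4 size-3 choices, {B, C, D} is lowest.

Choose B, C and D; total service cost 527.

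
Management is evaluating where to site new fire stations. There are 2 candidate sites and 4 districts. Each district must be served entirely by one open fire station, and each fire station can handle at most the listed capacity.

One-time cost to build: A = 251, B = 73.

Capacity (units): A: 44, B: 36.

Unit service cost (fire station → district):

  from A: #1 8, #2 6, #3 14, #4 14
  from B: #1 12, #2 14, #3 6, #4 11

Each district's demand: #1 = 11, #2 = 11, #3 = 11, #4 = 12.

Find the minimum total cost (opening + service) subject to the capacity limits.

Open {A, B}: #1→A 8·11=88, #2→A 6·11=66, #3→B 6·11=66, #4→B 11·12=132.
Loads: A carries 22/44, B carries 23/36. Service 352; fixed 324; total 676.
Next best feasible plan costs 712.

Minimum total cost: 676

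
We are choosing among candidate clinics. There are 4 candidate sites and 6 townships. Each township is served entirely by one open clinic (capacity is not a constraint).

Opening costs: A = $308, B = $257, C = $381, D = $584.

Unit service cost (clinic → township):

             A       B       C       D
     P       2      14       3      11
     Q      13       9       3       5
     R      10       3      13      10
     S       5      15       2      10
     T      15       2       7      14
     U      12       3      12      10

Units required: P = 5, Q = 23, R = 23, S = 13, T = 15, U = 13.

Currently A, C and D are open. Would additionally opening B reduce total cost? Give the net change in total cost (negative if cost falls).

Yes — net change −70 (cost falls by 70).

Current service cost with {A, C, D}: 570.
Adding B: each township re-picks its cheapest; new service cost 243, saving 327.
Extra fixed cost: 257. Net change = 257 − 327 = -70.
(Totals: 1843 → 1773.)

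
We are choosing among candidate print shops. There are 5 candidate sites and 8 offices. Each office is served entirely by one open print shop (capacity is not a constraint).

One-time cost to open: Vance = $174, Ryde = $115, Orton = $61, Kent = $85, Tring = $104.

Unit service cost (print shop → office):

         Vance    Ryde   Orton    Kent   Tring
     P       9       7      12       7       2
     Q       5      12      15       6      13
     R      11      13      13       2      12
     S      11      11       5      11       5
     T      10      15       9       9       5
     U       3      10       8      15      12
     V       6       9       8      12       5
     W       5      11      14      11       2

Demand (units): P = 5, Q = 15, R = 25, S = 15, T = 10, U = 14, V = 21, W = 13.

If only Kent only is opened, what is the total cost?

Each office is assigned to its cheapest site among the open ones.
{Kent}: P→Kent 7·5=35, Q→Kent 6·15=90, R→Kent 2·25=50, S→Kent 11·15=165, T→Kent 9·10=90, U→Kent 15·14=210, V→Kent 12·21=252, W→Kent 11·13=143. Service 1035; fixed 85; total 1120.

Total cost: 1120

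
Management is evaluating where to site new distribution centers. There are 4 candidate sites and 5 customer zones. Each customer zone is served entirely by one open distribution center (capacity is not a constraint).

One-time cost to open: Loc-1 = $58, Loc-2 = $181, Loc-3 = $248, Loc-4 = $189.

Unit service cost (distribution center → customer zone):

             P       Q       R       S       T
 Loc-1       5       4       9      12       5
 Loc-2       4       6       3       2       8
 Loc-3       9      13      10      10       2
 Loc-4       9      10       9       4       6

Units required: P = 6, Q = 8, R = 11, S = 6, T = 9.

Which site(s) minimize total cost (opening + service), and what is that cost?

Open Loc-1 only; minimum total cost 336.

For any fixed open set, each customer zone goes to its cheapest open site; total = fixed + service.
{Loc-1}: P→Loc-1 5·6=30, Q→Loc-1 4·8=32, R→Loc-1 9·11=99, S→Loc-1 12·6=72, T→Loc-1 5·9=45. Service 278; fixed 58; total 336.
{Loc-2}: service 189 + fixed 181 = 370
{Loc-1, Loc-2}: service 146 + fixed 239 = 385
{Loc-1, Loc-2, Loc-3, Loc-4}: service 119 + fixed 676 = 795
No other subset beats 336.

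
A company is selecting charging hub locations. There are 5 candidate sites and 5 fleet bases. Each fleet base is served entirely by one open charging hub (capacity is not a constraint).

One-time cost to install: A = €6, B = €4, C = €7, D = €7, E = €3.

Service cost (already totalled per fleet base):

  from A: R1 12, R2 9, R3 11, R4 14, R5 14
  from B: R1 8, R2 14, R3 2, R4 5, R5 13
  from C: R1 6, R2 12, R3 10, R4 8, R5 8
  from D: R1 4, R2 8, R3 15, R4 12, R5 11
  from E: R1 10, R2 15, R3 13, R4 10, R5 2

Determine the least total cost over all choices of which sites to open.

For any fixed open set, each fleet base goes to its cheapest open site; total = fixed + service.
{B, D, E}: R1→D 4, R2→D 8, R3→B 2, R4→B 5, R5→E 2. Service 21; fixed 14; total 35.
{B, E}: service 31 + fixed 7 = 38
{A, B, E}: service 26 + fixed 13 = 39
{A, B, C, D, E}: R1→D 4, R2→D 8, R3→B 2, R4→B 5, R5→E 2. Service 21; fixed 27; total 48.
No other subset beats 35.

Minimum total cost: 35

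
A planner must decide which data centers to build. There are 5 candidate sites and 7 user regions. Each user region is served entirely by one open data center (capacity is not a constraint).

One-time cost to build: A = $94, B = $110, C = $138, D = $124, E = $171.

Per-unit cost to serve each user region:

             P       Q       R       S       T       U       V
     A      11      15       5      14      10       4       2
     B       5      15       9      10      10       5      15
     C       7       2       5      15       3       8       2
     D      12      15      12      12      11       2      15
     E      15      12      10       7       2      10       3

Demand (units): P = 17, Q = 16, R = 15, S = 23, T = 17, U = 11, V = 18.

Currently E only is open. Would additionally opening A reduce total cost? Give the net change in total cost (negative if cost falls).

Current service cost with {E}: 956.
Adding A: each user region re-picks its cheapest; new service cost 729, saving 227.
Extra fixed cost: 94. Net change = 94 − 227 = -133.
(Totals: 1127 → 994.)

Yes — net change −133 (cost falls by 133).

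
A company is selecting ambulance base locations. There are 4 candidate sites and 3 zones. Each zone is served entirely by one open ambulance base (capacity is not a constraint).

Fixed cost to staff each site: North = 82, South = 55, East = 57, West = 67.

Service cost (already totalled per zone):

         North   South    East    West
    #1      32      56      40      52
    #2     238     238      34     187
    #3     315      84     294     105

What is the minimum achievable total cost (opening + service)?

Minimum total cost: 270

For any fixed open set, each zone goes to its cheapest open site; total = fixed + service.
{South, East}: #1→East 40, #2→East 34, #3→South 84. Service 158; fixed 112; total 270.
{East, West}: service 179 + fixed 124 = 303
{South, East, West}: service 158 + fixed 179 = 337
{North, South, East, West}: service 150 + fixed 261 = 411
(All 15 nonempty subsets were checked; South and East is lowest.)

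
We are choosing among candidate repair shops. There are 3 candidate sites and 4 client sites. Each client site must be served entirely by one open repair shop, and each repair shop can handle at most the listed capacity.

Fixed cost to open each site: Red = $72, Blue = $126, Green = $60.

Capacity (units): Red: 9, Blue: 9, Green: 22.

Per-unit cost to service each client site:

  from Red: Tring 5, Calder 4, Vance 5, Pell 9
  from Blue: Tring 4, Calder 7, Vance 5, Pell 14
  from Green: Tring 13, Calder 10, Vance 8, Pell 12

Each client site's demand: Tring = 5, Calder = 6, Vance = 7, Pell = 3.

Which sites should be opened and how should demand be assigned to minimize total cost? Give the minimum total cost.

Minimum total cost: 277

Open {Green}: Tring→Green 13·5=65, Calder→Green 10·6=60, Vance→Green 8·7=56, Pell→Green 12·3=36.
Loads: Green carries 21/22. Service 217; fixed 60; total 277.
Next best feasible plan costs 300.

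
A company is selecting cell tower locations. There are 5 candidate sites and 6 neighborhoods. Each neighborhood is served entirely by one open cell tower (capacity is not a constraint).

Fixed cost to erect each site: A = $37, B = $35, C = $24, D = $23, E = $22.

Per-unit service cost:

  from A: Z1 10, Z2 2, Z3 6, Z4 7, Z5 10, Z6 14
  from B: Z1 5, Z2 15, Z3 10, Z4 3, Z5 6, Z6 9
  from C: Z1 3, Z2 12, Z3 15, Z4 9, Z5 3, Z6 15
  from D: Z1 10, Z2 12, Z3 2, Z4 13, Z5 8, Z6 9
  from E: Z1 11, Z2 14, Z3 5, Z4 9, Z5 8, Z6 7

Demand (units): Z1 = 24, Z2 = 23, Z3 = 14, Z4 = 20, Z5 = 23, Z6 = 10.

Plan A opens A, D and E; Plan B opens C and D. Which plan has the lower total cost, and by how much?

Plan A: {A, D, E}: Z1→A 10·24=240, Z2→A 2·23=46, Z3→D 2·14=28, Z4→A 7·20=140, Z5→D 8·23=184, Z6→E 7·10=70. Service 708; fixed 82; total 790.
Plan B: {C, D}: Z1→C 3·24=72, Z2→C 12·23=276, Z3→D 2·14=28, Z4→C 9·20=180, Z5→C 3·23=69, Z6→D 9·10=90. Service 715; fixed 47; total 762.
Difference: |790 − 762| = 28.

Plan B is cheaper by 28.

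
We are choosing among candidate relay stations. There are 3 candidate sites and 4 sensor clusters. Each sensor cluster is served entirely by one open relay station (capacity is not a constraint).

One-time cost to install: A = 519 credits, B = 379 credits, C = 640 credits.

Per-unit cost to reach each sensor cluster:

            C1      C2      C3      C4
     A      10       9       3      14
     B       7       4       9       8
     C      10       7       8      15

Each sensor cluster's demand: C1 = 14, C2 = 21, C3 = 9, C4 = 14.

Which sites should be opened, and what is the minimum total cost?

Open B only; minimum total cost 754.

For any fixed open set, each sensor cluster goes to its cheapest open site; total = fixed + service.
{B}: C1→B 7·14=98, C2→B 4·21=84, C3→B 9·9=81, C4→B 8·14=112. Service 375; fixed 379; total 754.
{A}: C1→A 10·14=140, C2→A 9·21=189, C3→A 3·9=27, C4→A 14·14=196. Service 552; fixed 519; total 1071.
{C}: service 569 + fixed 640 = 1209
{A, B, C}: service 321 + fixed 1538 = 1859
No other subset beats 754.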